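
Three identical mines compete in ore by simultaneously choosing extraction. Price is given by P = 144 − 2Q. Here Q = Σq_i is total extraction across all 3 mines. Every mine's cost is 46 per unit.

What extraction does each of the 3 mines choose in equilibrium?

A representative mine's profit is π_i = q_i(144 − 2Q) − 46q_i, with Q = q_i + Σ_{j≠i} q_j.
First-order condition: 98 − 4q_i − 2Σ_{j≠i} q_j = 0.
In a symmetric equilibrium every mine chooses the same q, so Σ_{j≠i} q_j = 2q. The condition becomes 98 − 8q = 0, giving q = 98/8 = 12.25.

12.25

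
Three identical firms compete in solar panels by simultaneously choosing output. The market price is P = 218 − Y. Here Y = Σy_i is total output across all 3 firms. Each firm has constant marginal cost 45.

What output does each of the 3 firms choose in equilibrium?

A representative firm's profit is π_i = y_i(218 − Y) − 45y_i, with Y = y_i + Σ_{j≠i} y_j.
First-order condition: 173 − 2y_i − Σ_{j≠i} y_j = 0.
Imposing symmetry (y_j = y for all j) turns Σ_{j≠i} y_j into 2y, so 173 = 4y and y = 43.25.

43.25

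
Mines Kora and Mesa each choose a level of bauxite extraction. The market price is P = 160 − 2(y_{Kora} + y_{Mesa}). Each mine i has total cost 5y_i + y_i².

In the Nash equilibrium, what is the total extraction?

Mine Kora's profit: π = y_{Kora}(160 − 2(y_{Kora} + y_{Mesa})) − 5y_{Kora} − y_{Kora}².
∂π/∂y_{Kora} = 155 − 6y_{Kora} − 2y_{Mesa} = 0, so y_{Kora} = 155/6 − (1/3)y_{Mesa}.
By symmetry y_{Mesa} = y_{Kora}; substituting into the reaction function, (4/3)y_{Kora} = 155/6 and y_{Kora} = 19.375.
Total extraction: 19.375 + 19.375 = 38.75.

38.75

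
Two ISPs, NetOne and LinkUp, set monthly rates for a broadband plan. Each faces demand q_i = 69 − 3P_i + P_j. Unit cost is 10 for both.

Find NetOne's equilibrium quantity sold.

29.4

NetOne's profit: π = (P_{NetOne} − 10)(69 − 3P_{NetOne} + P_{LinkUp}).
∂π/∂P_{NetOne} = 99 − 6P_{NetOne} + P_{LinkUp} = 0 ⇒ P_{NetOne} = 16.5 + (1/6)P_{LinkUp}.
By symmetry P_{LinkUp} = P_{NetOne}; substituting into the reaction function, (5/6)P_{NetOne} = 16.5 and P_{NetOne} = 19.8.
q_{NetOne} = 69 − 3·19.8 + 19.8 = 29.4.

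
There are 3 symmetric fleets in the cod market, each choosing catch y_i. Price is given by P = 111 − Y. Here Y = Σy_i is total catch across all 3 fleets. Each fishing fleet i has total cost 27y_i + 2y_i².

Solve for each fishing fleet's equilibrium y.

10.5

A representative fishing fleet's profit is π_i = y_i(111 − Y) − 27y_i − 2y_i², with Y = y_i + Σ_{j≠i} y_j.
First-order condition: 84 − 6y_i − Σ_{j≠i} y_j = 0.
In a symmetric equilibrium every fishing fleet chooses the same y, so Σ_{j≠i} y_j = 2y. The condition becomes 84 − 8y = 0, giving y = 84/8 = 10.5.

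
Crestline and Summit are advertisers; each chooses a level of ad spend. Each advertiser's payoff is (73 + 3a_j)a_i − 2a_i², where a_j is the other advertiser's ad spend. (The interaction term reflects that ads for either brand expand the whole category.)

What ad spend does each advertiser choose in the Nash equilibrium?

Crestline's payoff is (73 + 3a_S)a_C − 2a_C².
∂π/∂a_C = 73 + 3a_S − 4a_C = 0, so a_C = 18.25 + 0.75a_S.
By symmetry a_S = a_C; substituting into the reaction function, 0.25a_C = 18.25 and a_C = 73.

73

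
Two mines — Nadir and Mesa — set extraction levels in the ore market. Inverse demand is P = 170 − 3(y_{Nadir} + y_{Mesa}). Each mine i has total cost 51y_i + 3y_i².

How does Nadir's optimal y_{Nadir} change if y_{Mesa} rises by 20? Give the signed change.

Mine Nadir's profit: π = y_{Nadir}(170 − 3(y_{Nadir} + y_{Mesa})) − 51y_{Nadir} − 3y_{Nadir}².
∂π/∂y_{Nadir} = 119 − 12y_{Nadir} − 3y_{Mesa} = 0, so y_{Nadir} = 119/12 − 0.25y_{Mesa}.
The reaction-function slope is −0.25, so a 20-unit rise in y_{Mesa} moves y_{Nadir} by −0.25 × 20 = −5. Nadir's best response falls — the actions are strategic substitutes.

-5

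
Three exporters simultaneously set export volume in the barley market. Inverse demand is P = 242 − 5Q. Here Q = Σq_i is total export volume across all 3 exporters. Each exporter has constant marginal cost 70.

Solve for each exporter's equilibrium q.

A representative exporter's profit is π_i = q_i(242 − 5Q) − 70q_i, with Q = q_i + Σ_{j≠i} q_j.
First-order condition: 172 − 10q_i − 5Σ_{j≠i} q_j = 0.
In a symmetric equilibrium every exporter chooses the same q, so Σ_{j≠i} q_j = 2q. The condition becomes 172 − 20q = 0, giving q = 172/20 = 8.6.

8.6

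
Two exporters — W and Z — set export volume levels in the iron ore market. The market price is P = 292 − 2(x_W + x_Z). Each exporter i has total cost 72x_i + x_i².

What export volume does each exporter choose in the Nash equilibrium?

Exporter W's profit: π = x_W(292 − 2(x_W + x_Z)) − 72x_W − x_W².
∂π/∂x_W = 220 − 6x_W − 2x_Z = 0, so x_W = 110/3 − (1/3)x_Z.
The game is symmetric, so in equilibrium x_Z = x_W: the reaction function gives (4/3)x_W = 110/3, hence x_W = 27.5.

27.5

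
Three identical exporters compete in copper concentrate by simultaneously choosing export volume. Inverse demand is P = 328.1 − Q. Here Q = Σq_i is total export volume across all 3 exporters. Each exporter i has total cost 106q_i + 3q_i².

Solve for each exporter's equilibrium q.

22.21

A representative exporter's profit is π_i = q_i(328.1 − Q) − 106q_i − 3q_i², with Q = q_i + Σ_{j≠i} q_j.
First-order condition: 222.1 − 8q_i − Σ_{j≠i} q_j = 0.
In a symmetric equilibrium every exporter chooses the same q, so Σ_{j≠i} q_j = 2q. The condition becomes 222.1 − 10q = 0, giving q = 222.1/10 = 22.21.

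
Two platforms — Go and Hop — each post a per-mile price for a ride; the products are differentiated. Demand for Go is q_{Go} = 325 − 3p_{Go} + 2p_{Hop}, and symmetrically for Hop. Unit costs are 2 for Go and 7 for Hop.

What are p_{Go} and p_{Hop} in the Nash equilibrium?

Go's profit: π = (p_{Go} − 2)(325 − 3p_{Go} + 2p_{Hop}).
∂π/∂p_{Go} = 331 − 6p_{Go} + 2p_{Hop} = 0 ⇒ p_{Go} = 331/6 + (1/3)p_{Hop}.
Similarly p_{Hop} = 173/3 + (1/3)p_{Go}.
Solving the two reaction functions simultaneously: (1 − (1/3)(1/3))p_{Go} = 331/6 + (1/3)·(173/3), so (8/9)p_{Go} = 1339/18 and p_{Go} = 83.6875.
Then p_{Hop} = 173/3 + (1/3)·83.6875 = 85.5625.

83.6875, 85.5625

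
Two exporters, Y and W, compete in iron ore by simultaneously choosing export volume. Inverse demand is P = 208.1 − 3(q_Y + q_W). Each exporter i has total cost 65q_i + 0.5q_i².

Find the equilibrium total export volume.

28.62

Exporter Y's profit: π = q_Y(208.1 − 3(q_Y + q_W)) − 65q_Y − 0.5q_Y².
∂π/∂q_Y = 143.1 − 7q_Y − 3q_W = 0, so q_Y = 1431/70 − (3/7)q_W.
Setting q_Y = q_W in the reaction function: q_Y = 1431/70 − (3/7)q_Y, so q_Y = (1431/70) / (10/7) = 14.31.
Total export volume: 14.31 + 14.31 = 28.62.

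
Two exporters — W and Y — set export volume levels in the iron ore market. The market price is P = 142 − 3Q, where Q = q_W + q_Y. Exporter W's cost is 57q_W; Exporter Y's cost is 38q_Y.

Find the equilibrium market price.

Exporter W's profit: π = q_W(142 − 3(q_W + q_Y)) − 57q_W.
∂π/∂q_W = 85 − 6q_W − 3q_Y = 0, so q_W = 85/6 − 0.5q_Y.
By the same steps for Y: q_Y = 52/3 − 0.5q_W.
Substituting the second reaction function into the first: q_W = 85/6 − 0.5(52/3 − 0.5q_W), which gives 0.75q_W = 5.5 ⇒ q_W = 22/3.
Then q_Y = 52/3 − 0.5·(22/3) = 41/3.
Equilibrium price: P = 142 − 3·21 = 79.

79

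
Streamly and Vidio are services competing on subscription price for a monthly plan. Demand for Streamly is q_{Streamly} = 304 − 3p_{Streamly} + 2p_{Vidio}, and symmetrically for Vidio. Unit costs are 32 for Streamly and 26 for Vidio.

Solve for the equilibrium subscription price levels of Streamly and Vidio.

Streamly's profit: π = (p_{Streamly} − 32)(304 − 3p_{Streamly} + 2p_{Vidio}).
∂π/∂p_{Streamly} = 400 − 6p_{Streamly} + 2p_{Vidio} = 0 ⇒ p_{Streamly} = 200/3 + (1/3)p_{Vidio}.
Similarly p_{Vidio} = 191/3 + (1/3)p_{Streamly}.
Substituting the second reaction function into the first: p_{Streamly} = 200/3 + (1/3)(191/3 + (1/3)p_{Streamly}), which gives (8/9)p_{Streamly} = 791/9 ⇒ p_{Streamly} = 98.875.
Then p_{Vidio} = 191/3 + (1/3)·98.875 = 96.625.

98.875, 96.625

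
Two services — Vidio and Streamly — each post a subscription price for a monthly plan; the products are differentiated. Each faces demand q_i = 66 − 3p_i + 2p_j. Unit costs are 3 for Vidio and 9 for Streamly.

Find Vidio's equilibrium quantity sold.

50.625

Vidio's profit: π = (p_{Vidio} − 3)(66 − 3p_{Vidio} + 2p_{Streamly}).
∂π/∂p_{Vidio} = 75 − 6p_{Vidio} + 2p_{Streamly} = 0 ⇒ p_{Vidio} = 12.5 + (1/3)p_{Streamly}.
Similarly p_{Streamly} = 15.5 + (1/3)p_{Vidio}.
Plugging p_{Streamly} into Vidio's best response: p_{Vidio} = 12.5 + (1/3)(15.5 + (1/3)p_{Vidio}) ⇒ (8/9)p_{Vidio} = 53/3, so p_{Vidio} = 19.875.
Then p_{Streamly} = 15.5 + (1/3)·19.875 = 22.125.
q_{Vidio} = 66 − 3·19.875 + 2·22.125 = 50.625.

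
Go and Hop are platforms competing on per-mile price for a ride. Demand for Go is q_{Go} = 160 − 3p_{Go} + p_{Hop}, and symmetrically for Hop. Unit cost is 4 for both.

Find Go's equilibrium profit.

2772.48

Go's profit: π = (p_{Go} − 4)(160 − 3p_{Go} + p_{Hop}).
∂π/∂p_{Go} = 172 − 6p_{Go} + p_{Hop} = 0 ⇒ p_{Go} = 86/3 + (1/6)p_{Hop}.
Setting p_{Go} = p_{Hop} in the reaction function: p_{Go} = 86/3 + (1/6)p_{Go}, so p_{Go} = (86/3) / (5/6) = 34.4.
q_{Go} = 160 − 3·34.4 + 34.4 = 91.2.
Profit = (34.4 − 4)·91.2 = 2772.48.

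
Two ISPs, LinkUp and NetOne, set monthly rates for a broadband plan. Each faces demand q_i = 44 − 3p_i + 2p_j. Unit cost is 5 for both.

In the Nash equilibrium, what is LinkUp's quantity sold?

29.25

LinkUp's profit: π = (p_{LinkUp} − 5)(44 − 3p_{LinkUp} + 2p_{NetOne}).
∂π/∂p_{LinkUp} = 59 − 6p_{LinkUp} + 2p_{NetOne} = 0 ⇒ p_{LinkUp} = 59/6 + (1/3)p_{NetOne}.
Setting p_{LinkUp} = p_{NetOne} in the reaction function: p_{LinkUp} = 59/6 + (1/3)p_{LinkUp}, so p_{LinkUp} = (59/6) / (2/3) = 14.75.
q_{LinkUp} = 44 − 3·14.75 + 2·14.75 = 29.25.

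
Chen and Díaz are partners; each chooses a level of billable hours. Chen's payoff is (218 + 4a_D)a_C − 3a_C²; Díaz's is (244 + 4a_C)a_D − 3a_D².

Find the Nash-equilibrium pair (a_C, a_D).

114.2, 116.8

Expanding Chen's payoff: 218a_C + 4a_Da_C − 3a_C².
∂π/∂a_C = 218 + 4a_D − 6a_C = 0, so a_C = 109/3 + (2/3)a_D.
Likewise for Díaz: a_D = 122/3 + (2/3)a_C.
Substituting the second reaction function into the first: a_C = 109/3 + (2/3)(122/3 + (2/3)a_C), which gives (5/9)a_C = 571/9 ⇒ a_C = 114.2.
Then a_D = 122/3 + (2/3)·114.2 = 116.8.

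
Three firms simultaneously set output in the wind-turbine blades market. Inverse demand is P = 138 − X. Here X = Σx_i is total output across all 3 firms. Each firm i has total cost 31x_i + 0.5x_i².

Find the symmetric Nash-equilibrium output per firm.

21.4

A representative firm's profit is π_i = x_i(138 − X) − 31x_i − 0.5x_i², with X = x_i + Σ_{j≠i} x_j.
First-order condition: 107 − 3x_i − Σ_{j≠i} x_j = 0.
In a symmetric equilibrium every firm chooses the same x, so Σ_{j≠i} x_j = 2x. The condition becomes 107 − 5x = 0, giving x = 107/5 = 21.4.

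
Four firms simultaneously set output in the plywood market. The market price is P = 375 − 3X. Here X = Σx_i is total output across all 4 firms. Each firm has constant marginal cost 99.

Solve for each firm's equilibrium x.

A representative firm's profit is π_i = x_i(375 − 3X) − 99x_i, with X = x_i + Σ_{j≠i} x_j.
First-order condition: 276 − 6x_i − 3Σ_{j≠i} x_j = 0.
With identical firms, set every x_j = x: then 276 − 6x − 9x = 0, i.e. x = 276/15 = 18.4.

18.4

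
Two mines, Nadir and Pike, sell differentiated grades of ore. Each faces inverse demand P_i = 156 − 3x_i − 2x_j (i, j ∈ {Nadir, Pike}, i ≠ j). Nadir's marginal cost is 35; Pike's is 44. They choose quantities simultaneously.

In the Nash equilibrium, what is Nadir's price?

82.0625

Mine Nadir's profit: π = x_{Nadir}(156 − 3x_{Nadir} − 2x_{Pike}) − 35x_{Nadir}.
∂π/∂x_{Nadir} = 121 − 6x_{Nadir} − 2x_{Pike} = 0 ⇒ x_{Nadir} = 121/6 − (1/3)x_{Pike}.
Similarly x_{Pike} = 56/3 − (1/3)x_{Nadir}.
Plugging x_{Pike} into Nadir's best response: x_{Nadir} = 121/6 − (1/3)(56/3 − (1/3)x_{Nadir}) ⇒ (8/9)x_{Nadir} = 251/18, so x_{Nadir} = 15.6875.
Then x_{Pike} = 56/3 − (1/3)·15.6875 = 13.4375.
P_{Nadir} = 156 − 3·15.6875 − 2·13.4375 = 82.0625.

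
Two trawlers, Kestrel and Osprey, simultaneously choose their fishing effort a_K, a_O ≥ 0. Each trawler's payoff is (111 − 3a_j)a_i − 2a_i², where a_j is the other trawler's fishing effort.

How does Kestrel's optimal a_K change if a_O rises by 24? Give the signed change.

-18

Kestrel's payoff is (111 − 3a_O)a_K − 2a_K².
∂π/∂a_K = 111 − 3a_O − 4a_K = 0, so a_K = 27.75 − 0.75a_O.
The reaction-function slope is −0.75, so a 24-unit rise in a_O moves a_K by −0.75 × 24 = −18. Kestrel's best response falls — the actions are strategic substitutes.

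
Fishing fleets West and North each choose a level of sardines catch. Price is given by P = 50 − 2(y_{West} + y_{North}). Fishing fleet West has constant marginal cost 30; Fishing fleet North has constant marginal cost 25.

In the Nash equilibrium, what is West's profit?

Fishing fleet West's profit: π = y_{West}(50 − 2(y_{West} + y_{North})) − 30y_{West}.
∂π/∂y_{West} = 20 − 4y_{West} − 2y_{North} = 0, so y_{West} = 5 − 0.5y_{North}.
By the same steps for North: y_{North} = 6.25 − 0.5y_{West}.
Plugging y_{North} into West's best response: y_{West} = 5 − 0.5(6.25 − 0.5y_{West}) ⇒ 0.75y_{West} = 1.875, so y_{West} = 2.5.
Then y_{North} = 6.25 − 0.5·2.5 = 5.
Price P = 50 − 2·7.5 = 35.
West's profit: (35 − 30)·2.5 = 12.5.

12.5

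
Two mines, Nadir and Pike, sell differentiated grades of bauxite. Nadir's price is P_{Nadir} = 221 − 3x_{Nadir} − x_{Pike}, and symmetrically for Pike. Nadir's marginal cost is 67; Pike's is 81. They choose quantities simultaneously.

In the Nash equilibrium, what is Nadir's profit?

Mine Nadir's profit: π = x_{Nadir}(221 − 3x_{Nadir} − x_{Pike}) − 67x_{Nadir}.
∂π/∂x_{Nadir} = 154 − 6x_{Nadir} − x_{Pike} = 0 ⇒ x_{Nadir} = 77/3 − (1/6)x_{Pike}.
Similarly x_{Pike} = 70/3 − (1/6)x_{Nadir}.
Plugging x_{Pike} into Nadir's best response: x_{Nadir} = 77/3 − (1/6)(70/3 − (1/6)x_{Nadir}) ⇒ (35/36)x_{Nadir} = 196/9, so x_{Nadir} = 22.4.
Then x_{Pike} = 70/3 − (1/6)·22.4 = 19.6.
P_{Nadir} = 221 − 3·22.4 − 19.6 = 134.2.
Profit = (134.2 − 67)·22.4 = 1505.28.

1505.28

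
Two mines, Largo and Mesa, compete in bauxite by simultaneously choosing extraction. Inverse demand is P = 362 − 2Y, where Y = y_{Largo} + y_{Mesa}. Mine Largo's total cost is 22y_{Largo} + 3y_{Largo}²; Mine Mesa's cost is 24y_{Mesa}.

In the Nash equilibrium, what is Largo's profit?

Mine Largo's profit: π = y_{Largo}(362 − 2(y_{Largo} + y_{Mesa})) − 22y_{Largo} − 3y_{Largo}².
∂π/∂y_{Largo} = 340 − 10y_{Largo} − 2y_{Mesa} = 0, so y_{Largo} = 34 − 0.2y_{Mesa}.
For Mesa: ∂π/∂y_{Mesa} = 338 − 4y_{Mesa} − 2y_{Largo} = 0 ⇒ y_{Mesa} = 84.5 − 0.5y_{Largo}.
Solving the two reaction functions simultaneously: (1 − (−0.2)(−0.5))y_{Largo} = 34 − 0.2·84.5, so 0.9y_{Largo} = 17.1 and y_{Largo} = 19.
Then y_{Mesa} = 84.5 − 0.5·19 = 75.
Price P = 362 − 2·94 = 174.
Largo's profit: (174 − 22)·19 − 3(19)² = 1805.

1805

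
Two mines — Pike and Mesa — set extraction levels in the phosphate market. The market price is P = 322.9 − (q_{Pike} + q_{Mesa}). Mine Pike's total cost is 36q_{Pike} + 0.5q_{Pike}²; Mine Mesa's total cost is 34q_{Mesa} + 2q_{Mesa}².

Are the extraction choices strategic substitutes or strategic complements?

Mine Pike's profit: π = q_{Pike}(322.9 − (q_{Pike} + q_{Mesa})) − 36q_{Pike} − 0.5q_{Pike}².
∂π/∂q_{Pike} = 286.9 − 3q_{Pike} − q_{Mesa} = 0, so q_{Pike} = 2869/30 − (1/3)q_{Mesa}.
The best-response slope dq_{Pike}/dq_{Mesa} = −1/3 < 0: the reaction function is downward-sloping, so the choices are strategic substitutes.

strategic substitutes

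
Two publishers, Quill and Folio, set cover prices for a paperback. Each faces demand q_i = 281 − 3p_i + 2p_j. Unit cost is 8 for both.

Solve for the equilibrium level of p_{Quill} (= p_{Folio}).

76.25

Quill's profit: π = (p_{Quill} − 8)(281 − 3p_{Quill} + 2p_{Folio}).
∂π/∂p_{Quill} = 305 − 6p_{Quill} + 2p_{Folio} = 0 ⇒ p_{Quill} = 305/6 + (1/3)p_{Folio}.
The game is symmetric, so in equilibrium p_{Folio} = p_{Quill}: the reaction function gives (2/3)p_{Quill} = 305/6, hence p_{Quill} = 76.25.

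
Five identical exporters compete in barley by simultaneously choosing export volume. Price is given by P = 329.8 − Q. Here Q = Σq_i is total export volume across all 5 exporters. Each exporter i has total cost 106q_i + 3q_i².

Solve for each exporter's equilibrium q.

18.65

A representative exporter's profit is π_i = q_i(329.8 − Q) − 106q_i − 3q_i², with Q = q_i + Σ_{j≠i} q_j.
First-order condition: 223.8 − 8q_i − Σ_{j≠i} q_j = 0.
In a symmetric equilibrium every exporter chooses the same q, so Σ_{j≠i} q_j = 4q. The condition becomes 223.8 − 12q = 0, giving q = 223.8/12 = 18.65.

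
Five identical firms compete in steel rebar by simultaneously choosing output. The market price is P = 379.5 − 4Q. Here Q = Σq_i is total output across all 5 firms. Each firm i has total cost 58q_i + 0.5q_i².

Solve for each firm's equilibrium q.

12.86

A representative firm's profit is π_i = q_i(379.5 − 4Q) − 58q_i − 0.5q_i², with Q = q_i + Σ_{j≠i} q_j.
First-order condition: 321.5 − 9q_i − 4Σ_{j≠i} q_j = 0.
Imposing symmetry (q_j = q for all j) turns Σ_{j≠i} q_j into 4q, so 321.5 = 25q and q = 12.86.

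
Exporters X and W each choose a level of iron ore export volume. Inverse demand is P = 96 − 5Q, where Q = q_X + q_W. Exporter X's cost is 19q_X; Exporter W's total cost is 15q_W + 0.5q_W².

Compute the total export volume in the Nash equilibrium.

10.2

Exporter X's profit: π = q_X(96 − 5(q_X + q_W)) − 19q_X.
∂π/∂q_X = 77 − 10q_X − 5q_W = 0, so q_X = 7.7 − 0.5q_W.
For W: ∂π/∂q_W = 81 − 11q_W − 5q_X = 0 ⇒ q_W = 81/11 − (5/11)q_X.
Substituting the second reaction function into the first: q_X = 7.7 − 0.5(81/11 − (5/11)q_X), which gives (17/22)q_X = 221/55 ⇒ q_X = 5.2.
Then q_W = 81/11 − (5/11)·5.2 = 5.
Total export volume: 5.2 + 5 = 10.2.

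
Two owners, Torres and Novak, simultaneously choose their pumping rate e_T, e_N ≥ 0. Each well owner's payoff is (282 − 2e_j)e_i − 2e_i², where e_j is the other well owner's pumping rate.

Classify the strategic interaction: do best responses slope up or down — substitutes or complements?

strategic substitutes

Torres's payoff is (282 − 2e_N)e_T − 2e_T².
∂π/∂e_T = 282 − 2e_N − 4e_T = 0, so e_T = 70.5 − 0.5e_N.
The best-response slope de_T/de_N = −0.5 < 0: the reaction function is downward-sloping, so the choices are strategic substitutes.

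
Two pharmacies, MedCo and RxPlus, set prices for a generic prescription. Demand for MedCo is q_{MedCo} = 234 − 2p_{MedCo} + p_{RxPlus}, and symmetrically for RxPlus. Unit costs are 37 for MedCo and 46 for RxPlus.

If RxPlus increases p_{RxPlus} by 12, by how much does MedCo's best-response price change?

MedCo's profit: π = (p_{MedCo} − 37)(234 − 2p_{MedCo} + p_{RxPlus}).
∂π/∂p_{MedCo} = 308 − 4p_{MedCo} + p_{RxPlus} = 0 ⇒ p_{MedCo} = 77 + 0.25p_{RxPlus}.
The reaction-function slope is 0.25, so a 12-unit rise in p_{RxPlus} moves p_{MedCo} by 0.25 × 12 = 3. MedCo's best response rises — the actions are strategic complements.

3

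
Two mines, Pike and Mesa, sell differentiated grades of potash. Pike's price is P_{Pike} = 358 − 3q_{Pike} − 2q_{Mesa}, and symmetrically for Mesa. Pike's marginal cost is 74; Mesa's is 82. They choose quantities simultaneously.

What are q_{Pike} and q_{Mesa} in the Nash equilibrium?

Mine Pike's profit: π = q_{Pike}(358 − 3q_{Pike} − 2q_{Mesa}) − 74q_{Pike}.
∂π/∂q_{Pike} = 284 − 6q_{Pike} − 2q_{Mesa} = 0 ⇒ q_{Pike} = 142/3 − (1/3)q_{Mesa}.
Similarly q_{Mesa} = 46 − (1/3)q_{Pike}.
Substituting the second reaction function into the first: q_{Pike} = 142/3 − (1/3)(46 − (1/3)q_{Pike}), which gives (8/9)q_{Pike} = 32 ⇒ q_{Pike} = 36.
Then q_{Mesa} = 46 − (1/3)·36 = 34.

36, 34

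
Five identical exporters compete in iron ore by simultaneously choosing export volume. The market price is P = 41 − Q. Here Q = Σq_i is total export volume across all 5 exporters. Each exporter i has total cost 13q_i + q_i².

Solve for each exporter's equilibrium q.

3.5

A representative exporter's profit is π_i = q_i(41 − Q) − 13q_i − q_i², with Q = q_i + Σ_{j≠i} q_j.
First-order condition: 28 − 4q_i − Σ_{j≠i} q_j = 0.
With identical exporters, set every q_j = q: then 28 − 4q − 4q = 0, i.e. q = 28/8 = 3.5.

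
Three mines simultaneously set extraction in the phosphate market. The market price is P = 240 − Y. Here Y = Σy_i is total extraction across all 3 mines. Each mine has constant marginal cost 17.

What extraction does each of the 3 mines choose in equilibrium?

A representative mine's profit is π_i = y_i(240 − Y) − 17y_i, with Y = y_i + Σ_{j≠i} y_j.
First-order condition: 223 − 2y_i − Σ_{j≠i} y_j = 0.
With identical mines, set every y_j = y: then 223 − 2y − 2y = 0, i.e. y = 223/4 = 55.75.

55.75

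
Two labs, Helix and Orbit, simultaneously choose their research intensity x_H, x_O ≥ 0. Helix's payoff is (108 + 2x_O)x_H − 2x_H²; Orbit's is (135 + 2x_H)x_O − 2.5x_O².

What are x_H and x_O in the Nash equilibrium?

50.625, 47.25

Expanding Helix's payoff: 108x_H + 2x_Ox_H − 2x_H².
∂π/∂x_H = 108 + 2x_O − 4x_H = 0, so x_H = 27 + 0.5x_O.
Likewise for Orbit: x_O = 27 + 0.4x_H.
Substituting the second reaction function into the first: x_H = 27 + 0.5(27 + 0.4x_H), which gives 0.8x_H = 40.5 ⇒ x_H = 50.625.
Then x_O = 27 + 0.4·50.625 = 47.25.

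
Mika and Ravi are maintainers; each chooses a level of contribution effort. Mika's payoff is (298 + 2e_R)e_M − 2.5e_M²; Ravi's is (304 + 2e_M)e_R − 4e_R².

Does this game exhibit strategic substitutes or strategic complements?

strategic complements

Expanding Mika's payoff: 298e_M + 2e_Re_M − 2.5e_M².
∂π/∂e_M = 298 + 2e_R − 5e_M = 0, so e_M = 59.6 + 0.4e_R.
The best-response slope de_M/de_R = 0.4 > 0: the reaction function is upward-sloping, so the choices are strategic complements.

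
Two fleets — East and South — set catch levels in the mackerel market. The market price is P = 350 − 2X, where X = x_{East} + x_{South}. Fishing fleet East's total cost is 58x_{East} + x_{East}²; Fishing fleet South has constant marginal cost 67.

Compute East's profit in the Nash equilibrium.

Fishing fleet East's profit: π = x_{East}(350 − 2(x_{East} + x_{South})) − 58x_{East} − x_{East}².
∂π/∂x_{East} = 292 − 6x_{East} − 2x_{South} = 0, so x_{East} = 146/3 − (1/3)x_{South}.
For South: ∂π/∂x_{South} = 283 − 4x_{South} − 2x_{East} = 0 ⇒ x_{South} = 70.75 − 0.5x_{East}.
Plugging x_{South} into East's best response: x_{East} = 146/3 − (1/3)(70.75 − 0.5x_{East}) ⇒ (5/6)x_{East} = 301/12, so x_{East} = 30.1.
Then x_{South} = 70.75 − 0.5·30.1 = 55.7.
Price P = 350 − 2·85.8 = 178.4.
East's profit: (178.4 − 58)·30.1 − (30.1)² = 2718.03.

2718.03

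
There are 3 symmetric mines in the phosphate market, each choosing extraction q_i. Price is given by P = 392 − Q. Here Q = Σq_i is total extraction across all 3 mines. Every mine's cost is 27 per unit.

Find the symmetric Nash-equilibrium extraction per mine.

A representative mine's profit is π_i = q_i(392 − Q) − 27q_i, with Q = q_i + Σ_{j≠i} q_j.
First-order condition: 365 − 2q_i − Σ_{j≠i} q_j = 0.
Imposing symmetry (q_j = q for all j) turns Σ_{j≠i} q_j into 2q, so 365 = 4q and q = 91.25.

91.25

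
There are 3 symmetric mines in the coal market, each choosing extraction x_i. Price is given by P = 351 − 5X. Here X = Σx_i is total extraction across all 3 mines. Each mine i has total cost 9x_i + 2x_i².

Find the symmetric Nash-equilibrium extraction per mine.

14.25

A representative mine's profit is π_i = x_i(351 − 5X) − 9x_i − 2x_i², with X = x_i + Σ_{j≠i} x_j.
First-order condition: 342 − 14x_i − 5Σ_{j≠i} x_j = 0.
Imposing symmetry (x_j = x for all j) turns Σ_{j≠i} x_j into 2x, so 342 = 24x and x = 14.25.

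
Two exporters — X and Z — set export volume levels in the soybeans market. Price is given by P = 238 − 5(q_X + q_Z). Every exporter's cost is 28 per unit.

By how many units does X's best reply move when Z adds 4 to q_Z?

Exporter X's profit: π = q_X(238 − 5(q_X + q_Z)) − 28q_X.
∂π/∂q_X = 210 − 10q_X − 5q_Z = 0, so q_X = 21 − 0.5q_Z.
The reaction-function slope is −0.5, so a 4-unit rise in q_Z moves q_X by −0.5 × 4 = −2. X's best response falls — the actions are strategic substitutes.

-2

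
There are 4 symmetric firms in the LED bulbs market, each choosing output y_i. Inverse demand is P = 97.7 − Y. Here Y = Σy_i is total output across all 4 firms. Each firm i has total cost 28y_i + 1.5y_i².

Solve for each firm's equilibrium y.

8.7125

A representative firm's profit is π_i = y_i(97.7 − Y) − 28y_i − 1.5y_i², with Y = y_i + Σ_{j≠i} y_j.
First-order condition: 69.7 − 5y_i − Σ_{j≠i} y_j = 0.
Imposing symmetry (y_j = y for all j) turns Σ_{j≠i} y_j into 3y, so 69.7 = 8y and y = 8.7125.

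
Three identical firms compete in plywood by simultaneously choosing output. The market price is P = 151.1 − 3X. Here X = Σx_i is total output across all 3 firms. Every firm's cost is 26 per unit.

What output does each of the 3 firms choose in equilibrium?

10.425

A representative firm's profit is π_i = x_i(151.1 − 3X) − 26x_i, with X = x_i + Σ_{j≠i} x_j.
First-order condition: 125.1 − 6x_i − 3Σ_{j≠i} x_j = 0.
In a symmetric equilibrium every firm chooses the same x, so Σ_{j≠i} x_j = 2x. The condition becomes 125.1 − 12x = 0, giving x = 125.1/12 = 10.425.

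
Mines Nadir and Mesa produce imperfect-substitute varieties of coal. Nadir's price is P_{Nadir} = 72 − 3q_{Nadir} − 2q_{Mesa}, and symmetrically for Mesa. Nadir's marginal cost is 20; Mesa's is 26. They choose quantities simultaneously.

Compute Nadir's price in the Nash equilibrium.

40.625

Mine Nadir's profit: π = q_{Nadir}(72 − 3q_{Nadir} − 2q_{Mesa}) − 20q_{Nadir}.
∂π/∂q_{Nadir} = 52 − 6q_{Nadir} − 2q_{Mesa} = 0 ⇒ q_{Nadir} = 26/3 − (1/3)q_{Mesa}.
Similarly q_{Mesa} = 23/3 − (1/3)q_{Nadir}.
Solving the two reaction functions simultaneously: (1 − (−1/3)(−1/3))q_{Nadir} = 26/3 − (1/3)·(23/3), so (8/9)q_{Nadir} = 55/9 and q_{Nadir} = 6.875.
Then q_{Mesa} = 23/3 − (1/3)·6.875 = 5.375.
P_{Nadir} = 72 − 3·6.875 − 2·5.375 = 40.625.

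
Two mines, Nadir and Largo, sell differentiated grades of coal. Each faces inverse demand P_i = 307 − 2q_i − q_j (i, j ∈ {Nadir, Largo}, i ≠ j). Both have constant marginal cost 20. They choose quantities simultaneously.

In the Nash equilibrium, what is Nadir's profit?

Mine Nadir's profit: π = q_{Nadir}(307 − 2q_{Nadir} − q_{Largo}) − 20q_{Nadir}.
∂π/∂q_{Nadir} = 287 − 4q_{Nadir} − q_{Largo} = 0 ⇒ q_{Nadir} = 71.75 − 0.25q_{Largo}.
By symmetry q_{Largo} = q_{Nadir}; substituting into the reaction function, 1.25q_{Nadir} = 71.75 and q_{Nadir} = 57.4.
P_{Nadir} = 307 − 2·57.4 − 57.4 = 134.8.
Profit = (134.8 − 20)·57.4 = 6589.52.

6589.52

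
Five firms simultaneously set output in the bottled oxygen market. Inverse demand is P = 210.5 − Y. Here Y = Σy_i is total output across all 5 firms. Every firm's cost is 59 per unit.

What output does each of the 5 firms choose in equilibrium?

A representative firm's profit is π_i = y_i(210.5 − Y) − 59y_i, with Y = y_i + Σ_{j≠i} y_j.
First-order condition: 151.5 − 2y_i − Σ_{j≠i} y_j = 0.
In a symmetric equilibrium every firm chooses the same y, so Σ_{j≠i} y_j = 4y. The condition becomes 151.5 − 6y = 0, giving y = 151.5/6 = 25.25.

25.25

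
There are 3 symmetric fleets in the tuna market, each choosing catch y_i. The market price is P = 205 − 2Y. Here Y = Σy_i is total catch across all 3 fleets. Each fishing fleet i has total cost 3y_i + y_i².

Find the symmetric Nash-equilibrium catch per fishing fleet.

20.2

A representative fishing fleet's profit is π_i = y_i(205 − 2Y) − 3y_i − y_i², with Y = y_i + Σ_{j≠i} y_j.
First-order condition: 202 − 6y_i − 2Σ_{j≠i} y_j = 0.
In a symmetric equilibrium every fishing fleet chooses the same y, so Σ_{j≠i} y_j = 2y. The condition becomes 202 − 10y = 0, giving y = 202/10 = 20.2.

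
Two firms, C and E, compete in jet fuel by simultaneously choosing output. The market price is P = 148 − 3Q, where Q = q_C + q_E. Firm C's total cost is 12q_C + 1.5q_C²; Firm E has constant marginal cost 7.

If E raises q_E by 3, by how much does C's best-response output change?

-1

Firm C's profit: π = q_C(148 − 3(q_C + q_E)) − 12q_C − 1.5q_C².
∂π/∂q_C = 136 − 9q_C − 3q_E = 0, so q_C = 136/9 − (1/3)q_E.
The reaction-function slope is −1/3, so a 3-unit rise in q_E moves q_C by −1/3 × 3 = −1. C's best response falls — the actions are strategic substitutes.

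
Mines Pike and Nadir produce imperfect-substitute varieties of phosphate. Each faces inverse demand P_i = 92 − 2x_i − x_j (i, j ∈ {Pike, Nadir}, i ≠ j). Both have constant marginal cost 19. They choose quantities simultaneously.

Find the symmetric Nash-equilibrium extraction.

14.6

Mine Pike's profit: π = x_{Pike}(92 − 2x_{Pike} − x_{Nadir}) − 19x_{Pike}.
∂π/∂x_{Pike} = 73 − 4x_{Pike} − x_{Nadir} = 0 ⇒ x_{Pike} = 18.25 − 0.25x_{Nadir}.
By symmetry x_{Nadir} = x_{Pike}; substituting into the reaction function, 1.25x_{Pike} = 18.25 and x_{Pike} = 14.6.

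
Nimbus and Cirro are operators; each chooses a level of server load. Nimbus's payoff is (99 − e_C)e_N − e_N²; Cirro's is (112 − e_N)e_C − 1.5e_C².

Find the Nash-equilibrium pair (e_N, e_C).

Expanding Nimbus's payoff: 99e_N − e_Ce_N − e_N².
∂π/∂e_N = 99 − e_C − 2e_N = 0, so e_N = 49.5 − 0.5e_C.
Likewise for Cirro: e_C = 112/3 − (1/3)e_N.
Plugging e_C into Nimbus's best response: e_N = 49.5 − 0.5(112/3 − (1/3)e_N) ⇒ (5/6)e_N = 185/6, so e_N = 37.
Then e_C = 112/3 − (1/3)·37 = 25.

37, 25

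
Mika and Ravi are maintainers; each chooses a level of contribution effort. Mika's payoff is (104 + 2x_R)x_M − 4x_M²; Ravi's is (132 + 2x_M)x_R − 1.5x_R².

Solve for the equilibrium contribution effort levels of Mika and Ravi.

28.8, 63.2

Expanding Mika's payoff: 104x_M + 2x_Rx_M − 4x_M².
∂π/∂x_M = 104 + 2x_R − 8x_M = 0, so x_M = 13 + 0.25x_R.
Likewise for Ravi: x_R = 44 + (2/3)x_M.
Solving the two reaction functions simultaneously: (1 − (0.25)(2/3))x_M = 13 + 0.25·44, so (5/6)x_M = 24 and x_M = 28.8.
Then x_R = 44 + (2/3)·28.8 = 63.2.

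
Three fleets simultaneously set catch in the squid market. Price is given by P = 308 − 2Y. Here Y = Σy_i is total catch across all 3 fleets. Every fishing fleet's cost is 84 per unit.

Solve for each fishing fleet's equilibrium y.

28

A representative fishing fleet's profit is π_i = y_i(308 − 2Y) − 84y_i, with Y = y_i + Σ_{j≠i} y_j.
First-order condition: 224 − 4y_i − 2Σ_{j≠i} y_j = 0.
Imposing symmetry (y_j = y for all j) turns Σ_{j≠i} y_j into 2y, so 224 = 8y and y = 28.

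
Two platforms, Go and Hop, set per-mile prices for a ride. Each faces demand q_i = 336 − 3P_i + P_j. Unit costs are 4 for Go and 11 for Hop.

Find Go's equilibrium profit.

Go's profit: π = (P_{Go} − 4)(336 − 3P_{Go} + P_{Hop}).
∂π/∂P_{Go} = 348 − 6P_{Go} + P_{Hop} = 0 ⇒ P_{Go} = 58 + (1/6)P_{Hop}.
Similarly P_{Hop} = 61.5 + (1/6)P_{Go}.
Solving the two reaction functions simultaneously: (1 − (1/6)(1/6))P_{Go} = 58 + (1/6)·61.5, so (35/36)P_{Go} = 68.25 and P_{Go} = 70.2.
Then P_{Hop} = 61.5 + (1/6)·70.2 = 73.2.
q_{Go} = 336 − 3·70.2 + 73.2 = 198.6.
Profit = (70.2 − 4)·198.6 = 13147.32.

13147.32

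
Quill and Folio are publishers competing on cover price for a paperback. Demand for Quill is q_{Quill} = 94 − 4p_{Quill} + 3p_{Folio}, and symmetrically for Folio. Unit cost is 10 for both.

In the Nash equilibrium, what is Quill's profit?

1128.96

Quill's profit: π = (p_{Quill} − 10)(94 − 4p_{Quill} + 3p_{Folio}).
∂π/∂p_{Quill} = 134 − 8p_{Quill} + 3p_{Folio} = 0 ⇒ p_{Quill} = 16.75 + 0.375p_{Folio}.
By symmetry p_{Folio} = p_{Quill}; substituting into the reaction function, 0.625p_{Quill} = 16.75 and p_{Quill} = 26.8.
q_{Quill} = 94 − 4·26.8 + 3·26.8 = 67.2.
Profit = (26.8 − 10)·67.2 = 1128.96.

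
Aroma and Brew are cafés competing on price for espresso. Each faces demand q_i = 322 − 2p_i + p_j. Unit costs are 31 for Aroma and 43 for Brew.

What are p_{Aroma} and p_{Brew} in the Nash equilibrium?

129.6, 134.4

Aroma's profit: π = (p_{Aroma} − 31)(322 − 2p_{Aroma} + p_{Brew}).
∂π/∂p_{Aroma} = 384 − 4p_{Aroma} + p_{Brew} = 0 ⇒ p_{Aroma} = 96 + 0.25p_{Brew}.
Similarly p_{Brew} = 102 + 0.25p_{Aroma}.
Plugging p_{Brew} into Aroma's best response: p_{Aroma} = 96 + 0.25(102 + 0.25p_{Aroma}) ⇒ 0.9375p_{Aroma} = 121.5, so p_{Aroma} = 129.6.
Then p_{Brew} = 102 + 0.25·129.6 = 134.4.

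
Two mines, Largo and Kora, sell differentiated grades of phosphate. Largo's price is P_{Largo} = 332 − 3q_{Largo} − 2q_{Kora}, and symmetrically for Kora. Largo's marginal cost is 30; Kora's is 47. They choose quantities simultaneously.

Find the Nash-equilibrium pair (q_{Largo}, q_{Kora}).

Mine Largo's profit: π = q_{Largo}(332 − 3q_{Largo} − 2q_{Kora}) − 30q_{Largo}.
∂π/∂q_{Largo} = 302 − 6q_{Largo} − 2q_{Kora} = 0 ⇒ q_{Largo} = 151/3 − (1/3)q_{Kora}.
Similarly q_{Kora} = 47.5 − (1/3)q_{Largo}.
Solving the two reaction functions simultaneously: (1 − (−1/3)(−1/3))q_{Largo} = 151/3 − (1/3)·47.5, so (8/9)q_{Largo} = 34.5 and q_{Largo} = 38.8125.
Then q_{Kora} = 47.5 − (1/3)·38.8125 = 34.5625.

38.8125, 34.5625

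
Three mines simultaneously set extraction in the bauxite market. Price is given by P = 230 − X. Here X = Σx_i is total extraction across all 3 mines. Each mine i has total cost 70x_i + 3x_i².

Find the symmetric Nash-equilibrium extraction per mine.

A representative mine's profit is π_i = x_i(230 − X) − 70x_i − 3x_i², with X = x_i + Σ_{j≠i} x_j.
First-order condition: 160 − 8x_i − Σ_{j≠i} x_j = 0.
Imposing symmetry (x_j = x for all j) turns Σ_{j≠i} x_j into 2x, so 160 = 10x and x = 16.

16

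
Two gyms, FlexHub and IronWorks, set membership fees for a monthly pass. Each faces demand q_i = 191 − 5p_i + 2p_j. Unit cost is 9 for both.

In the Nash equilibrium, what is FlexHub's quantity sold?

102.5

FlexHub's profit: π = (p_{FlexHub} − 9)(191 − 5p_{FlexHub} + 2p_{IronWorks}).
∂π/∂p_{FlexHub} = 236 − 10p_{FlexHub} + 2p_{IronWorks} = 0 ⇒ p_{FlexHub} = 23.6 + 0.2p_{IronWorks}.
The game is symmetric, so in equilibrium p_{IronWorks} = p_{FlexHub}: the reaction function gives 0.8p_{FlexHub} = 23.6, hence p_{FlexHub} = 29.5.
q_{FlexHub} = 191 − 5·29.5 + 2·29.5 = 102.5.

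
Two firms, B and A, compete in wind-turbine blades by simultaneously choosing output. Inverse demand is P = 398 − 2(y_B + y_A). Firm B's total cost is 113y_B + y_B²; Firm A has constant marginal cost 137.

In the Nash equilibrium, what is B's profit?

Firm B's profit: π = y_B(398 − 2(y_B + y_A)) − 113y_B − y_B².
∂π/∂y_B = 285 − 6y_B − 2y_A = 0, so y_B = 47.5 − (1/3)y_A.
For A: ∂π/∂y_A = 261 − 4y_A − 2y_B = 0 ⇒ y_A = 65.25 − 0.5y_B.
Substituting the second reaction function into the first: y_B = 47.5 − (1/3)(65.25 − 0.5y_B), which gives (5/6)y_B = 25.75 ⇒ y_B = 30.9.
Then y_A = 65.25 − 0.5·30.9 = 49.8.
Price P = 398 − 2·80.7 = 236.6.
B's profit: (236.6 − 113)·30.9 − (30.9)² = 2864.43.

2864.43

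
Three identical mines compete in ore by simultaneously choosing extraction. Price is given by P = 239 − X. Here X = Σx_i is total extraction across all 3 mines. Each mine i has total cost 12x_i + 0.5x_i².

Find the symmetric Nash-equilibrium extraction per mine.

45.4

A representative mine's profit is π_i = x_i(239 − X) − 12x_i − 0.5x_i², with X = x_i + Σ_{j≠i} x_j.
First-order condition: 227 − 3x_i − Σ_{j≠i} x_j = 0.
With identical mines, set every x_j = x: then 227 − 3x − 2x = 0, i.e. x = 227/5 = 45.4.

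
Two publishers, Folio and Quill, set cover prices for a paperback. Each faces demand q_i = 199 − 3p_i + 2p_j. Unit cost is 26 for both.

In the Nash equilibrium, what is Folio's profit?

5611.6875

Folio's profit: π = (p_{Folio} − 26)(199 − 3p_{Folio} + 2p_{Quill}).
∂π/∂p_{Folio} = 277 − 6p_{Folio} + 2p_{Quill} = 0 ⇒ p_{Folio} = 277/6 + (1/3)p_{Quill}.
The game is symmetric, so in equilibrium p_{Quill} = p_{Folio}: the reaction function gives (2/3)p_{Folio} = 277/6, hence p_{Folio} = 69.25.
q_{Folio} = 199 − 3·69.25 + 2·69.25 = 129.75.
Profit = (69.25 − 26)·129.75 = 5611.6875.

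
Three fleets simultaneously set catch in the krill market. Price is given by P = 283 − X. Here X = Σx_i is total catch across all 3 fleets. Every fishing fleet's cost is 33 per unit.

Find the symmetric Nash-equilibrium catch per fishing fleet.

A representative fishing fleet's profit is π_i = x_i(283 − X) − 33x_i, with X = x_i + Σ_{j≠i} x_j.
First-order condition: 250 − 2x_i − Σ_{j≠i} x_j = 0.
In a symmetric equilibrium every fishing fleet chooses the same x, so Σ_{j≠i} x_j = 2x. The condition becomes 250 − 4x = 0, giving x = 250/4 = 62.5.

62.5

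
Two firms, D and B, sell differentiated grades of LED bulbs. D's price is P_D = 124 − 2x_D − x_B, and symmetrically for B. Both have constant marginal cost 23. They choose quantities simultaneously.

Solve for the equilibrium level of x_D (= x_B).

20.2

Firm D's profit: π = x_D(124 − 2x_D − x_B) − 23x_D.
∂π/∂x_D = 101 − 4x_D − x_B = 0 ⇒ x_D = 25.25 − 0.25x_B.
By symmetry x_B = x_D; substituting into the reaction function, 1.25x_D = 25.25 and x_D = 20.2.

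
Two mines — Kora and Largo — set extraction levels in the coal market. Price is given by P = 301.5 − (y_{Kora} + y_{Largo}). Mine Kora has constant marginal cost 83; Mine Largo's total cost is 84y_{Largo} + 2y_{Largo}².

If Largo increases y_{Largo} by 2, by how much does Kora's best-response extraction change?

-1

Mine Kora's profit: π = y_{Kora}(301.5 − (y_{Kora} + y_{Largo})) − 83y_{Kora}.
∂π/∂y_{Kora} = 218.5 − 2y_{Kora} − y_{Largo} = 0, so y_{Kora} = 109.25 − 0.5y_{Largo}.
The reaction-function slope is −0.5, so a 2-unit rise in y_{Largo} moves y_{Kora} by −0.5 × 2 = −1. Kora's best response falls — the actions are strategic substitutes.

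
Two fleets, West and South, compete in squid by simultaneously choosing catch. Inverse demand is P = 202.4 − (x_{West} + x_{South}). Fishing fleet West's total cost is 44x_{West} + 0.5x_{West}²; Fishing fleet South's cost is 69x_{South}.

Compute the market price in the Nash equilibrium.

117.36

Fishing fleet West's profit: π = x_{West}(202.4 − (x_{West} + x_{South})) − 44x_{West} − 0.5x_{West}².
∂π/∂x_{West} = 158.4 − 3x_{West} − x_{South} = 0, so x_{West} = 52.8 − (1/3)x_{South}.
For South: ∂π/∂x_{South} = 133.4 − 2x_{South} − x_{West} = 0 ⇒ x_{South} = 66.7 − 0.5x_{West}.
Solving the two reaction functions simultaneously: (1 − (−1/3)(−0.5))x_{West} = 52.8 − (1/3)·66.7, so (5/6)x_{West} = 917/30 and x_{West} = 36.68.
Then x_{South} = 66.7 − 0.5·36.68 = 48.36.
Equilibrium price: P = 202.4 − 85.04 = 117.36.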